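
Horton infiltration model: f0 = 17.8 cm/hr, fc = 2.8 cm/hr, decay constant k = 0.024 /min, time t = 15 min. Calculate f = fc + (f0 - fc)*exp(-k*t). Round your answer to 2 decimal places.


Step 1: f = fc + (f0 - fc) * exp(-k * t)
Step 2: exp(-0.024 * 15) = 0.697676
Step 3: f = 2.8 + (17.8 - 2.8) * 0.697676
Step 4: f = 2.8 + 15.0 * 0.697676
Step 5: f = 13.27 cm/hr

13.27


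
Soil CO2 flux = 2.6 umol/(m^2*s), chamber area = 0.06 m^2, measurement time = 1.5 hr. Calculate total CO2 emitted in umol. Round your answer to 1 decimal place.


Step 1: Convert time to seconds: 1.5 hr * 3600 = 5400.0 s
Step 2: Total = flux * area * time_s
Step 3: Total = 2.6 * 0.06 * 5400.0
Step 4: Total = 842.4 umol

842.4


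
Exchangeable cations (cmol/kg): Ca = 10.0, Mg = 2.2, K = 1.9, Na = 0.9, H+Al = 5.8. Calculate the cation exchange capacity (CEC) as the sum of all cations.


Step 1: CEC = Ca + Mg + K + Na + (H+Al)
Step 2: CEC = 10.0 + 2.2 + 1.9 + 0.9 + 5.8
Step 3: CEC = 20.8 cmol/kg

20.8


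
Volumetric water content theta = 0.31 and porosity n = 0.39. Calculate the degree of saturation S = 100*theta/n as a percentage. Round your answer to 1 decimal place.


Step 1: S = 100 * theta_v / n
Step 2: S = 100 * 0.31 / 0.39
Step 3: S = 79.5%

79.5


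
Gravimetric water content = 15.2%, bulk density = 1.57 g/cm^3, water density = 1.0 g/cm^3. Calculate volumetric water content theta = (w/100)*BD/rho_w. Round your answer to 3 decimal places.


Step 1: theta = (w / 100) * BD / rho_w
Step 2: theta = (15.2 / 100) * 1.57 / 1.0
Step 3: theta = 0.152 * 1.57
Step 4: theta = 0.239

0.239


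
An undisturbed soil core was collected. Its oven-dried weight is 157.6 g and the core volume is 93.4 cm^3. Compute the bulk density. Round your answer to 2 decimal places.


Step 1: Identify the formula: BD = dry mass / volume
Step 2: Substitute values: BD = 157.6 / 93.4
Step 3: BD = 1.69 g/cm^3

1.69


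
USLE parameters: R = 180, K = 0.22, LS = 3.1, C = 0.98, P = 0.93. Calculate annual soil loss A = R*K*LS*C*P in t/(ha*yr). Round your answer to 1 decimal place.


Step 1: A = R * K * LS * C * P
Step 2: R * K = 180 * 0.22 = 39.6
Step 3: (R*K) * LS = 39.6 * 3.1 = 122.76
Step 4: * C * P = 122.76 * 0.98 * 0.93 = 111.9
Step 5: A = 111.9 t/(ha*yr)

111.9


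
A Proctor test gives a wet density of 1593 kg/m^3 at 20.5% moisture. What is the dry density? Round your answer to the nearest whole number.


Step 1: Dry density = wet density / (1 + w/100)
Step 2: Dry density = 1593 / (1 + 20.5/100)
Step 3: Dry density = 1593 / 1.205
Step 4: Dry density = 1322 kg/m^3

1322


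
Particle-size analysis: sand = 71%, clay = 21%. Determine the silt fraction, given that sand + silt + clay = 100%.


Step 1: sand + silt + clay = 100%
Step 2: silt = 100 - sand - clay
Step 3: silt = 100 - 71 - 21
Step 4: silt = 8%

8


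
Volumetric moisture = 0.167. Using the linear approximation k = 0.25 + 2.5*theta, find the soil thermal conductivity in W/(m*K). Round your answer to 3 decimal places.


Step 1: k = 0.25 + 2.5 * theta
Step 2: k = 0.25 + 2.5 * 0.167
Step 3: k = 0.25 + 0.418
Step 4: k = 0.668 W/(m*K)

0.668


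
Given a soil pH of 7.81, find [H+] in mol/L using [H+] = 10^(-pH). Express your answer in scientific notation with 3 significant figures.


Step 1: [H+] = 10^(-pH)
Step 2: [H+] = 10^(-7.81)
Step 3: [H+] = 1.55e-08 mol/L

1.55e-08


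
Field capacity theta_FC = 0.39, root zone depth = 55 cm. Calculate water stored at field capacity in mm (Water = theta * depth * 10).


Step 1: Water (mm) = theta_FC * depth (cm) * 10
Step 2: Water = 0.39 * 55 * 10
Step 3: Water = 214.5 mm

214.5


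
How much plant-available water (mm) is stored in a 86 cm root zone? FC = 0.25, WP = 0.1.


Step 1: Available water = (FC - WP) * depth * 10
Step 2: AW = (0.25 - 0.1) * 86 * 10
Step 3: AW = 0.15 * 86 * 10
Step 4: AW = 129.0 mm

129.0


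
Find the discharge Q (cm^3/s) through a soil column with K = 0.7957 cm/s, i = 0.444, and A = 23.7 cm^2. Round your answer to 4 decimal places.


Step 1: Apply Darcy's law: Q = K * i * A
Step 2: Q = 0.7957 * 0.444 * 23.7
Step 3: Q = 8.373 cm^3/s

8.373


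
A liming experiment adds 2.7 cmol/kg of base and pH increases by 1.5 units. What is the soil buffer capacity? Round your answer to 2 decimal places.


Step 1: BC = change in base / change in pH
Step 2: BC = 2.7 / 1.5
Step 3: BC = 1.8 cmol/(kg*pH unit)

1.8


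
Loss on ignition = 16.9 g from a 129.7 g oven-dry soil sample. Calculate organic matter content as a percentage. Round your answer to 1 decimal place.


Step 1: OM% = 100 * LOI / sample mass
Step 2: OM = 100 * 16.9 / 129.7
Step 3: OM = 13.0%

13.0


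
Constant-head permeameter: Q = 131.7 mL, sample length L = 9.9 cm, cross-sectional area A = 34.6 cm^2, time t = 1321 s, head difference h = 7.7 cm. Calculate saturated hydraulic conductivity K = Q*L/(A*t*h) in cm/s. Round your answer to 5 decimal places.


Step 1: K = Q * L / (A * t * h)
Step 2: Numerator = 131.7 * 9.9 = 1303.83
Step 3: Denominator = 34.6 * 1321 * 7.7 = 351940.82
Step 4: K = 1303.83 / 351940.82 = 0.0037 cm/s

0.0037


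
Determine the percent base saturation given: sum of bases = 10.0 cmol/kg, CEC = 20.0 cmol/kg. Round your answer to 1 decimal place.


Step 1: BS = 100 * (sum of bases) / CEC
Step 2: BS = 100 * 10.0 / 20.0
Step 3: BS = 50.0%

50.0


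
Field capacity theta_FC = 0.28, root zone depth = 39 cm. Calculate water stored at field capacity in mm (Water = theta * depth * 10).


Step 1: Water (mm) = theta_FC * depth (cm) * 10
Step 2: Water = 0.28 * 39 * 10
Step 3: Water = 109.2 mm

109.2


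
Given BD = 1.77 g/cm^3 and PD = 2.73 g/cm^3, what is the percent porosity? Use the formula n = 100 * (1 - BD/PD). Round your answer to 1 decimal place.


Step 1: Formula: n = 100 * (1 - BD / PD)
Step 2: n = 100 * (1 - 1.77 / 2.73)
Step 3: n = 100 * (1 - 0.64835)
Step 4: n = 35.2%

35.2


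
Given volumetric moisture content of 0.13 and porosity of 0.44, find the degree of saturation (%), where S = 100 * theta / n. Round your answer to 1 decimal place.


Step 1: S = 100 * theta_v / n
Step 2: S = 100 * 0.13 / 0.44
Step 3: S = 29.5%

29.5


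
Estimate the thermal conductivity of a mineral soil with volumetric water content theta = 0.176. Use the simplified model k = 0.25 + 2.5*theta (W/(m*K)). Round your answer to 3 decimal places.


Step 1: k = 0.25 + 2.5 * theta
Step 2: k = 0.25 + 2.5 * 0.176
Step 3: k = 0.25 + 0.44
Step 4: k = 0.69 W/(m*K)

0.69


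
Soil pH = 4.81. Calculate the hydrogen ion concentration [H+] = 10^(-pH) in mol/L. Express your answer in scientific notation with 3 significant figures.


Step 1: [H+] = 10^(-pH)
Step 2: [H+] = 10^(-4.81)
Step 3: [H+] = 1.55e-05 mol/L

1.55e-05


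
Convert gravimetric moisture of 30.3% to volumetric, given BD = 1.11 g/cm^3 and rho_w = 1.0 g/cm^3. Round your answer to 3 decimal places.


Step 1: theta = (w / 100) * BD / rho_w
Step 2: theta = (30.3 / 100) * 1.11 / 1.0
Step 3: theta = 0.303 * 1.11
Step 4: theta = 0.336

0.336


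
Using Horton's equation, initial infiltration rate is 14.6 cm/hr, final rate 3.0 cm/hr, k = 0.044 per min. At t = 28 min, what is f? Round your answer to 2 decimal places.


Step 1: f = fc + (f0 - fc) * exp(-k * t)
Step 2: exp(-0.044 * 28) = 0.291709
Step 3: f = 3.0 + (14.6 - 3.0) * 0.291709
Step 4: f = 3.0 + 11.6 * 0.291709
Step 5: f = 6.38 cm/hr

6.38


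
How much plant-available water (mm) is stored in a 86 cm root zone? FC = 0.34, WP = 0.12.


Step 1: Available water = (FC - WP) * depth * 10
Step 2: AW = (0.34 - 0.12) * 86 * 10
Step 3: AW = 0.22 * 86 * 10
Step 4: AW = 189.2 mm

189.2


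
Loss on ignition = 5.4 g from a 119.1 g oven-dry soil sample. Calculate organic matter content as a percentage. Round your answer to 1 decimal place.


Step 1: OM% = 100 * LOI / sample mass
Step 2: OM = 100 * 5.4 / 119.1
Step 3: OM = 4.5%

4.5


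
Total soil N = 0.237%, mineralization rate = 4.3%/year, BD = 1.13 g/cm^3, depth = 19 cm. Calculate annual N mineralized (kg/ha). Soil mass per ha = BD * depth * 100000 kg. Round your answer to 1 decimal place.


Step 1: Soil mass per ha = BD * depth * 100000 = 1.13 * 19 * 100000 = 2147000 kg
Step 2: Total N pool = soil mass * N%/100 = 2147000 * 0.237/100 = 5088.39 kg/ha
Step 3: N mineralized = N pool * rate%/100 = 5088.39 * 4.3/100 = 218.8 kg/ha/yr

218.8


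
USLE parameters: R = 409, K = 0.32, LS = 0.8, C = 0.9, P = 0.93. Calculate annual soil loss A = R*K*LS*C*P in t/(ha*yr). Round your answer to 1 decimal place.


Step 1: A = R * K * LS * C * P
Step 2: R * K = 409 * 0.32 = 130.88
Step 3: (R*K) * LS = 130.88 * 0.8 = 104.704
Step 4: * C * P = 104.704 * 0.9 * 0.93 = 87.6
Step 5: A = 87.6 t/(ha*yr)

87.6


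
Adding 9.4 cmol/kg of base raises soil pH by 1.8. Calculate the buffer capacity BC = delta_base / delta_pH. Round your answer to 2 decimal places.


Step 1: BC = change in base / change in pH
Step 2: BC = 9.4 / 1.8
Step 3: BC = 5.22 cmol/(kg*pH unit)

5.22


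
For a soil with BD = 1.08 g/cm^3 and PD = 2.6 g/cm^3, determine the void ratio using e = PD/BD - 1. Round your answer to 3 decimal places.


Step 1: e = PD / BD - 1
Step 2: e = 2.6 / 1.08 - 1
Step 3: e = 2.40741 - 1
Step 4: e = 1.407

1.407


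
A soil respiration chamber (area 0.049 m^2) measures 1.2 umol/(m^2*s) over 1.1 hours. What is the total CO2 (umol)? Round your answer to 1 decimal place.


Step 1: Convert time to seconds: 1.1 hr * 3600 = 3960.0 s
Step 2: Total = flux * area * time_s
Step 3: Total = 1.2 * 0.049 * 3960.0
Step 4: Total = 232.8 umol

232.8


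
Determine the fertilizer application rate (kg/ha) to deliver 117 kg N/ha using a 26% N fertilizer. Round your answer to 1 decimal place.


Step 1: Fertilizer rate = target N / (N content / 100)
Step 2: Rate = 117 / (26 / 100)
Step 3: Rate = 117 / 0.26
Step 4: Rate = 450.0 kg/ha

450.0


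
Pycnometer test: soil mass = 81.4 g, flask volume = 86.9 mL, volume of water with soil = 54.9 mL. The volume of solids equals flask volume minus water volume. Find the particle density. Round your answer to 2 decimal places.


Step 1: Volume of solids = flask volume - water volume with soil
Step 2: V_solids = 86.9 - 54.9 = 32.0 mL
Step 3: Particle density = mass / V_solids = 81.4 / 32.0 = 2.54 g/cm^3

2.54


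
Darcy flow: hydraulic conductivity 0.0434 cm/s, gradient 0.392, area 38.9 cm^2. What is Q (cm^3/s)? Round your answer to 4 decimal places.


Step 1: Apply Darcy's law: Q = K * i * A
Step 2: Q = 0.0434 * 0.392 * 38.9
Step 3: Q = 0.6618 cm^3/s

0.6618


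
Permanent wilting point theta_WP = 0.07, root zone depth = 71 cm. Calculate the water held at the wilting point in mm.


Step 1: Water (mm) = theta_WP * depth * 10
Step 2: Water = 0.07 * 71 * 10
Step 3: Water = 49.7 mm

49.7


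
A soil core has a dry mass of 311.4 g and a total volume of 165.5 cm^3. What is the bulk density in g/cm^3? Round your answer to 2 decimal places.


Step 1: Identify the formula: BD = dry mass / volume
Step 2: Substitute values: BD = 311.4 / 165.5
Step 3: BD = 1.88 g/cm^3

1.88


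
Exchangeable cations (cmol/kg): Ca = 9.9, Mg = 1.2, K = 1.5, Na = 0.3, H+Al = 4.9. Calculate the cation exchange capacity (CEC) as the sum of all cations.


Step 1: CEC = Ca + Mg + K + Na + (H+Al)
Step 2: CEC = 9.9 + 1.2 + 1.5 + 0.3 + 4.9
Step 3: CEC = 17.8 cmol/kg

17.8


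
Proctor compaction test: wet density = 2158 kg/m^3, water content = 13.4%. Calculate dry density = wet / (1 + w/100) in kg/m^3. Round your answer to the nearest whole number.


Step 1: Dry density = wet density / (1 + w/100)
Step 2: Dry density = 2158 / (1 + 13.4/100)
Step 3: Dry density = 2158 / 1.134
Step 4: Dry density = 1903 kg/m^3

1903


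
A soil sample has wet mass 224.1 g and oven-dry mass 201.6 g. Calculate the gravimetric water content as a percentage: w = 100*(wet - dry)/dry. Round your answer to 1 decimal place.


Step 1: Water mass = wet - dry = 224.1 - 201.6 = 22.5 g
Step 2: w = 100 * water mass / dry mass
Step 3: w = 100 * 22.5 / 201.6 = 11.2%

11.2


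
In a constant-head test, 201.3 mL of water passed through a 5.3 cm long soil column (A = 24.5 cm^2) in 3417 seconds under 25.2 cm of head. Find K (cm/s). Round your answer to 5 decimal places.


Step 1: K = Q * L / (A * t * h)
Step 2: Numerator = 201.3 * 5.3 = 1066.89
Step 3: Denominator = 24.5 * 3417 * 25.2 = 2109655.8
Step 4: K = 1066.89 / 2109655.8 = 0.00051 cm/s

0.00051


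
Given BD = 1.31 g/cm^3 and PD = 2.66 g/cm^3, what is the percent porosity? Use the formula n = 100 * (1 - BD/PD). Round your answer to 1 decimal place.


Step 1: Formula: n = 100 * (1 - BD / PD)
Step 2: n = 100 * (1 - 1.31 / 2.66)
Step 3: n = 100 * (1 - 0.49248)
Step 4: n = 50.8%

50.8


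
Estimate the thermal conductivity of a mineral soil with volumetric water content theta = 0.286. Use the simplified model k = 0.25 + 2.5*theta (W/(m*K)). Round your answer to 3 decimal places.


Step 1: k = 0.25 + 2.5 * theta
Step 2: k = 0.25 + 2.5 * 0.286
Step 3: k = 0.25 + 0.715
Step 4: k = 0.965 W/(m*K)

0.965


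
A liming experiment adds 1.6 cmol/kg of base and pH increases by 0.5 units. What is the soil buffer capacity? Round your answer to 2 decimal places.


Step 1: BC = change in base / change in pH
Step 2: BC = 1.6 / 0.5
Step 3: BC = 3.2 cmol/(kg*pH unit)

3.2


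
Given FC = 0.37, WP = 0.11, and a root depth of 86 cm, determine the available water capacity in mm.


Step 1: Available water = (FC - WP) * depth * 10
Step 2: AW = (0.37 - 0.11) * 86 * 10
Step 3: AW = 0.26 * 86 * 10
Step 4: AW = 223.6 mm

223.6


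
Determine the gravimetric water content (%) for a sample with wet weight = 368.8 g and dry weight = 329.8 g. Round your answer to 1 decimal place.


Step 1: Water mass = wet - dry = 368.8 - 329.8 = 39.0 g
Step 2: w = 100 * water mass / dry mass
Step 3: w = 100 * 39.0 / 329.8 = 11.8%

11.8


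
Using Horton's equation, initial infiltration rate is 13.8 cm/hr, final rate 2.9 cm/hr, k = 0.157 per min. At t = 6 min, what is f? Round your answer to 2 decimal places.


Step 1: f = fc + (f0 - fc) * exp(-k * t)
Step 2: exp(-0.157 * 6) = 0.389847
Step 3: f = 2.9 + (13.8 - 2.9) * 0.389847
Step 4: f = 2.9 + 10.9 * 0.389847
Step 5: f = 7.15 cm/hr

7.15


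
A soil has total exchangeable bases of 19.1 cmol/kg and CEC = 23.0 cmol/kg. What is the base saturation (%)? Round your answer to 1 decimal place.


Step 1: BS = 100 * (sum of bases) / CEC
Step 2: BS = 100 * 19.1 / 23.0
Step 3: BS = 83.0%

83.0


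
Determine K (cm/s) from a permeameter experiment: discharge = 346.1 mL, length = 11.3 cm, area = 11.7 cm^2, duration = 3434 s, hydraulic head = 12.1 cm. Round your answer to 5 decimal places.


Step 1: K = Q * L / (A * t * h)
Step 2: Numerator = 346.1 * 11.3 = 3910.93
Step 3: Denominator = 11.7 * 3434 * 12.1 = 486151.38
Step 4: K = 3910.93 / 486151.38 = 0.00804 cm/s

0.00804


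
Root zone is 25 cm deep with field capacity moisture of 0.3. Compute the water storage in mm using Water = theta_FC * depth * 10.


Step 1: Water (mm) = theta_FC * depth (cm) * 10
Step 2: Water = 0.3 * 25 * 10
Step 3: Water = 75.0 mm

75.0


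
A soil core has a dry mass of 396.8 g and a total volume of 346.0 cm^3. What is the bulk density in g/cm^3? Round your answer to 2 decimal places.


Step 1: Identify the formula: BD = dry mass / volume
Step 2: Substitute values: BD = 396.8 / 346.0
Step 3: BD = 1.15 g/cm^3

1.15


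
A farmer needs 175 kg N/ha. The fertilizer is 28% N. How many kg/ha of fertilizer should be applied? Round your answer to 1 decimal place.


Step 1: Fertilizer rate = target N / (N content / 100)
Step 2: Rate = 175 / (28 / 100)
Step 3: Rate = 175 / 0.28
Step 4: Rate = 625.0 kg/ha

625.0


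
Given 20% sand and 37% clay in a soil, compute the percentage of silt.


Step 1: sand + silt + clay = 100%
Step 2: silt = 100 - sand - clay
Step 3: silt = 100 - 20 - 37
Step 4: silt = 43%

43


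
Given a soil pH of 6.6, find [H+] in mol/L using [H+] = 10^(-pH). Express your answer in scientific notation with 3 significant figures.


Step 1: [H+] = 10^(-pH)
Step 2: [H+] = 10^(-6.6)
Step 3: [H+] = 2.51e-07 mol/L

2.51e-07


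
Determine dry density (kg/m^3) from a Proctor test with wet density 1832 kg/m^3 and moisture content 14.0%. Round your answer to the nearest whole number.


Step 1: Dry density = wet density / (1 + w/100)
Step 2: Dry density = 1832 / (1 + 14.0/100)
Step 3: Dry density = 1832 / 1.14
Step 4: Dry density = 1607 kg/m^3

1607


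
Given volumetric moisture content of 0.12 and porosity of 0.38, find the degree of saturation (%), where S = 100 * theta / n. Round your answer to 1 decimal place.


Step 1: S = 100 * theta_v / n
Step 2: S = 100 * 0.12 / 0.38
Step 3: S = 31.6%

31.6


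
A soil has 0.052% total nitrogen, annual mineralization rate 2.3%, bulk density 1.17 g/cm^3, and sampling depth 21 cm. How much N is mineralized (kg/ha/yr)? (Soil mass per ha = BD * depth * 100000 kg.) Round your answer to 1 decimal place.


Step 1: Soil mass per ha = BD * depth * 100000 = 1.17 * 21 * 100000 = 2457000 kg
Step 2: Total N pool = soil mass * N%/100 = 2457000 * 0.052/100 = 1277.64 kg/ha
Step 3: N mineralized = N pool * rate%/100 = 1277.64 * 2.3/100 = 29.4 kg/ha/yr

29.4


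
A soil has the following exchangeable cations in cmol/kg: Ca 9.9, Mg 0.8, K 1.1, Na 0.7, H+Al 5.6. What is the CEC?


Step 1: CEC = Ca + Mg + K + Na + (H+Al)
Step 2: CEC = 9.9 + 0.8 + 1.1 + 0.7 + 5.6
Step 3: CEC = 18.1 cmol/kg

18.1


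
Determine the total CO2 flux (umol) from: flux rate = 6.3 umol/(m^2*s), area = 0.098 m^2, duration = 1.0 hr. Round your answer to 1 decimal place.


Step 1: Convert time to seconds: 1.0 hr * 3600 = 3600.0 s
Step 2: Total = flux * area * time_s
Step 3: Total = 6.3 * 0.098 * 3600.0
Step 4: Total = 2222.6 umol

2222.6


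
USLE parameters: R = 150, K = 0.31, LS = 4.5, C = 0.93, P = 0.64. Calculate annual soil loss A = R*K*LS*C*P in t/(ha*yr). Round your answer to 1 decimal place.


Step 1: A = R * K * LS * C * P
Step 2: R * K = 150 * 0.31 = 46.5
Step 3: (R*K) * LS = 46.5 * 4.5 = 209.25
Step 4: * C * P = 209.25 * 0.93 * 0.64 = 124.5
Step 5: A = 124.5 t/(ha*yr)

124.5


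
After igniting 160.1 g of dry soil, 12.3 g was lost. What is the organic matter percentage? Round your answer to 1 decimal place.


Step 1: OM% = 100 * LOI / sample mass
Step 2: OM = 100 * 12.3 / 160.1
Step 3: OM = 7.7%

7.7


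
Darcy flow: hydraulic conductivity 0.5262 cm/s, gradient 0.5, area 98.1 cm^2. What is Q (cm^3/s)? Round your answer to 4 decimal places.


Step 1: Apply Darcy's law: Q = K * i * A
Step 2: Q = 0.5262 * 0.5 * 98.1
Step 3: Q = 25.8101 cm^3/s

25.8101


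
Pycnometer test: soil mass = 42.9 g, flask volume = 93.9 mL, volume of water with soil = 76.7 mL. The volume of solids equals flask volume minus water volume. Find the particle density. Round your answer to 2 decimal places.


Step 1: Volume of solids = flask volume - water volume with soil
Step 2: V_solids = 93.9 - 76.7 = 17.2 mL
Step 3: Particle density = mass / V_solids = 42.9 / 17.2 = 2.49 g/cm^3

2.49


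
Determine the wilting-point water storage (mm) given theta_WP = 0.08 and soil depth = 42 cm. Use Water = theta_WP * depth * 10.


Step 1: Water (mm) = theta_WP * depth * 10
Step 2: Water = 0.08 * 42 * 10
Step 3: Water = 33.6 mm

33.6


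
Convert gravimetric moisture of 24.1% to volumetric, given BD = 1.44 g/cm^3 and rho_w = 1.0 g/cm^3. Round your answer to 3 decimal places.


Step 1: theta = (w / 100) * BD / rho_w
Step 2: theta = (24.1 / 100) * 1.44 / 1.0
Step 3: theta = 0.241 * 1.44
Step 4: theta = 0.347

0.347


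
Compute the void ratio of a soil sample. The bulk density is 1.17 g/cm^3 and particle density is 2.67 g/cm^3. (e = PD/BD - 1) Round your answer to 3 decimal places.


Step 1: e = PD / BD - 1
Step 2: e = 2.67 / 1.17 - 1
Step 3: e = 2.28205 - 1
Step 4: e = 1.282

1.282


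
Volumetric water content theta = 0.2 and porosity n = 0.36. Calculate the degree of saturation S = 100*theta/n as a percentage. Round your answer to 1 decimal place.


Step 1: S = 100 * theta_v / n
Step 2: S = 100 * 0.2 / 0.36
Step 3: S = 55.6%

55.6


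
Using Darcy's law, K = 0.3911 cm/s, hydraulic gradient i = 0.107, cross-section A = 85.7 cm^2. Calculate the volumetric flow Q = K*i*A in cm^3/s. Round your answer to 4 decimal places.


Step 1: Apply Darcy's law: Q = K * i * A
Step 2: Q = 0.3911 * 0.107 * 85.7
Step 3: Q = 3.5863 cm^3/s

3.5863


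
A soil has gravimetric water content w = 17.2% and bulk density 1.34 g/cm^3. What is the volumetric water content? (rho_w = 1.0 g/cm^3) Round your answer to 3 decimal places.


Step 1: theta = (w / 100) * BD / rho_w
Step 2: theta = (17.2 / 100) * 1.34 / 1.0
Step 3: theta = 0.172 * 1.34
Step 4: theta = 0.23

0.23


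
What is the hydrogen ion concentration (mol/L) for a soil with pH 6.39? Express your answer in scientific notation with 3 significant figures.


Step 1: [H+] = 10^(-pH)
Step 2: [H+] = 10^(-6.39)
Step 3: [H+] = 4.07e-07 mol/L

4.07e-07


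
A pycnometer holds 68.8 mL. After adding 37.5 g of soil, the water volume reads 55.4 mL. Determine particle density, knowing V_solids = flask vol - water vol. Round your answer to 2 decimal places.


Step 1: Volume of solids = flask volume - water volume with soil
Step 2: V_solids = 68.8 - 55.4 = 13.4 mL
Step 3: Particle density = mass / V_solids = 37.5 / 13.4 = 2.8 g/cm^3

2.8


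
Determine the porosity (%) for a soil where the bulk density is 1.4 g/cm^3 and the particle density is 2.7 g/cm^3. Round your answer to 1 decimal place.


Step 1: Formula: n = 100 * (1 - BD / PD)
Step 2: n = 100 * (1 - 1.4 / 2.7)
Step 3: n = 100 * (1 - 0.51852)
Step 4: n = 48.1%

48.1


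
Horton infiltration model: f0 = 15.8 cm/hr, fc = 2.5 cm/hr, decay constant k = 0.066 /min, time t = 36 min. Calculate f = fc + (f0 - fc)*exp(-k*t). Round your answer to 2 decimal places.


Step 1: f = fc + (f0 - fc) * exp(-k * t)
Step 2: exp(-0.066 * 36) = 0.092922
Step 3: f = 2.5 + (15.8 - 2.5) * 0.092922
Step 4: f = 2.5 + 13.3 * 0.092922
Step 5: f = 3.74 cm/hr

3.74


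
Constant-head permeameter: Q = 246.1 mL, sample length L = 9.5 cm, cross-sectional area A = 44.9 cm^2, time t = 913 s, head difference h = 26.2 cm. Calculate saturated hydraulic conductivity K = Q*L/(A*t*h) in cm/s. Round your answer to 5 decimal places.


Step 1: K = Q * L / (A * t * h)
Step 2: Numerator = 246.1 * 9.5 = 2337.95
Step 3: Denominator = 44.9 * 913 * 26.2 = 1074034.94
Step 4: K = 2337.95 / 1074034.94 = 0.00218 cm/s

0.00218


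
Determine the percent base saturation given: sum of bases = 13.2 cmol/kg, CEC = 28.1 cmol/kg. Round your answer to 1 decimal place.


Step 1: BS = 100 * (sum of bases) / CEC
Step 2: BS = 100 * 13.2 / 28.1
Step 3: BS = 47.0%

47.0


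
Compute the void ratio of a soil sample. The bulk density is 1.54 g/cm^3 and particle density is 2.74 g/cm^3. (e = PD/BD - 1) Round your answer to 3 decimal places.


Step 1: e = PD / BD - 1
Step 2: e = 2.74 / 1.54 - 1
Step 3: e = 1.77922 - 1
Step 4: e = 0.779

0.779


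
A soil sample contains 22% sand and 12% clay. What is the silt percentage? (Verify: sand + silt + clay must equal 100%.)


Step 1: sand + silt + clay = 100%
Step 2: silt = 100 - sand - clay
Step 3: silt = 100 - 22 - 12
Step 4: silt = 66%

66


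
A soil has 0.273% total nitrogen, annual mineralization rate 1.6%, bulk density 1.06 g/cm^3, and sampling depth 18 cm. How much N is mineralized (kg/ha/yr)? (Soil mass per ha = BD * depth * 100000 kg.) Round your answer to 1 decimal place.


Step 1: Soil mass per ha = BD * depth * 100000 = 1.06 * 18 * 100000 = 1908000 kg
Step 2: Total N pool = soil mass * N%/100 = 1908000 * 0.273/100 = 5208.84 kg/ha
Step 3: N mineralized = N pool * rate%/100 = 5208.84 * 1.6/100 = 83.3 kg/ha/yr

83.3


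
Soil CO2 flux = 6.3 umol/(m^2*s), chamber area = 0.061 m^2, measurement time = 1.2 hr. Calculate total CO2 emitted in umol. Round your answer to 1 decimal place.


Step 1: Convert time to seconds: 1.2 hr * 3600 = 4320.0 s
Step 2: Total = flux * area * time_s
Step 3: Total = 6.3 * 0.061 * 4320.0
Step 4: Total = 1660.2 umol

1660.2


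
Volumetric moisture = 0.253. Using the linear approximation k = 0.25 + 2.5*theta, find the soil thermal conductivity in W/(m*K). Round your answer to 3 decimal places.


Step 1: k = 0.25 + 2.5 * theta
Step 2: k = 0.25 + 2.5 * 0.253
Step 3: k = 0.25 + 0.633
Step 4: k = 0.883 W/(m*K)

0.883


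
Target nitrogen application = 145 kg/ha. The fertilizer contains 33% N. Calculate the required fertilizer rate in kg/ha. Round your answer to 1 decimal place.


Step 1: Fertilizer rate = target N / (N content / 100)
Step 2: Rate = 145 / (33 / 100)
Step 3: Rate = 145 / 0.33
Step 4: Rate = 439.4 kg/ha

439.4


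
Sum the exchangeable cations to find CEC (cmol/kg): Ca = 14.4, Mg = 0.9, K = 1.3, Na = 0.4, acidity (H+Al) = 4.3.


Step 1: CEC = Ca + Mg + K + Na + (H+Al)
Step 2: CEC = 14.4 + 0.9 + 1.3 + 0.4 + 4.3
Step 3: CEC = 21.3 cmol/kg

21.3


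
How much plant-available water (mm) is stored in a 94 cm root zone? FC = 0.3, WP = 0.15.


Step 1: Available water = (FC - WP) * depth * 10
Step 2: AW = (0.3 - 0.15) * 94 * 10
Step 3: AW = 0.15 * 94 * 10
Step 4: AW = 141.0 mm

141.0


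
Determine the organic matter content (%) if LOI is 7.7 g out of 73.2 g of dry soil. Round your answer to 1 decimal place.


Step 1: OM% = 100 * LOI / sample mass
Step 2: OM = 100 * 7.7 / 73.2
Step 3: OM = 10.5%

10.5


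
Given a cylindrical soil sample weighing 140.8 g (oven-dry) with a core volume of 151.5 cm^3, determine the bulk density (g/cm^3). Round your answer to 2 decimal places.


Step 1: Identify the formula: BD = dry mass / volume
Step 2: Substitute values: BD = 140.8 / 151.5
Step 3: BD = 0.93 g/cm^3

0.93


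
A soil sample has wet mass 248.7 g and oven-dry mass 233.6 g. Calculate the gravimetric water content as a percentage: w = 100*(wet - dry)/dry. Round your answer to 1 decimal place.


Step 1: Water mass = wet - dry = 248.7 - 233.6 = 15.1 g
Step 2: w = 100 * water mass / dry mass
Step 3: w = 100 * 15.1 / 233.6 = 6.5%

6.5


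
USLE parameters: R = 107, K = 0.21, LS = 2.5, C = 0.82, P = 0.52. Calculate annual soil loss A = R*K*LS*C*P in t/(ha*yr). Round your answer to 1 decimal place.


Step 1: A = R * K * LS * C * P
Step 2: R * K = 107 * 0.21 = 22.47
Step 3: (R*K) * LS = 22.47 * 2.5 = 56.175
Step 4: * C * P = 56.175 * 0.82 * 0.52 = 24.0
Step 5: A = 24.0 t/(ha*yr)

24.0


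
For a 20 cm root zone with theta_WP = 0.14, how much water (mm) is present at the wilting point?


Step 1: Water (mm) = theta_WP * depth * 10
Step 2: Water = 0.14 * 20 * 10
Step 3: Water = 28.0 mm

28.0


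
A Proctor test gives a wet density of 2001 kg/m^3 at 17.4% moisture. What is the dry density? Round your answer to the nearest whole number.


Step 1: Dry density = wet density / (1 + w/100)
Step 2: Dry density = 2001 / (1 + 17.4/100)
Step 3: Dry density = 2001 / 1.174
Step 4: Dry density = 1704 kg/m^3

1704


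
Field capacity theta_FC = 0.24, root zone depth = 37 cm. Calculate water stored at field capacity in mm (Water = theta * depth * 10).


Step 1: Water (mm) = theta_FC * depth (cm) * 10
Step 2: Water = 0.24 * 37 * 10
Step 3: Water = 88.8 mm

88.8


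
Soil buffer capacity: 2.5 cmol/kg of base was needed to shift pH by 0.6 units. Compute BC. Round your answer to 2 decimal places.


Step 1: BC = change in base / change in pH
Step 2: BC = 2.5 / 0.6
Step 3: BC = 4.17 cmol/(kg*pH unit)

4.17


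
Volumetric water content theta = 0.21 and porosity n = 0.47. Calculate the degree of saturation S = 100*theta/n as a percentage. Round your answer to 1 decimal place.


Step 1: S = 100 * theta_v / n
Step 2: S = 100 * 0.21 / 0.47
Step 3: S = 44.7%

44.7


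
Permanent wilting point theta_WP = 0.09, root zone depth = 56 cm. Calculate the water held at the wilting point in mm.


Step 1: Water (mm) = theta_WP * depth * 10
Step 2: Water = 0.09 * 56 * 10
Step 3: Water = 50.4 mm

50.4


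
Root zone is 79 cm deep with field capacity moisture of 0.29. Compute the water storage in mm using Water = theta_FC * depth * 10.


Step 1: Water (mm) = theta_FC * depth (cm) * 10
Step 2: Water = 0.29 * 79 * 10
Step 3: Water = 229.1 mm

229.1


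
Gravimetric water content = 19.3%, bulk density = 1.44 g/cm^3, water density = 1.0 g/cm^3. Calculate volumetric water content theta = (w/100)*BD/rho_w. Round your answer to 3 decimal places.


Step 1: theta = (w / 100) * BD / rho_w
Step 2: theta = (19.3 / 100) * 1.44 / 1.0
Step 3: theta = 0.193 * 1.44
Step 4: theta = 0.278

0.278


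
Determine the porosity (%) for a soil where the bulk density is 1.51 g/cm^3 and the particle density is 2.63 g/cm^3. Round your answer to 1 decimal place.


Step 1: Formula: n = 100 * (1 - BD / PD)
Step 2: n = 100 * (1 - 1.51 / 2.63)
Step 3: n = 100 * (1 - 0.57414)
Step 4: n = 42.6%

42.6


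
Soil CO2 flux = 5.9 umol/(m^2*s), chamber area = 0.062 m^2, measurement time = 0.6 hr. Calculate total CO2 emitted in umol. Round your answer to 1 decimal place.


Step 1: Convert time to seconds: 0.6 hr * 3600 = 2160.0 s
Step 2: Total = flux * area * time_s
Step 3: Total = 5.9 * 0.062 * 2160.0
Step 4: Total = 790.1 umol

790.1


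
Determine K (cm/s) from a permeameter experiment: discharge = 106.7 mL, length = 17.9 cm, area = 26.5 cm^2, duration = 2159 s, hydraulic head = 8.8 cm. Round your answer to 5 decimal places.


Step 1: K = Q * L / (A * t * h)
Step 2: Numerator = 106.7 * 17.9 = 1909.93
Step 3: Denominator = 26.5 * 2159 * 8.8 = 503478.8
Step 4: K = 1909.93 / 503478.8 = 0.00379 cm/s

0.00379


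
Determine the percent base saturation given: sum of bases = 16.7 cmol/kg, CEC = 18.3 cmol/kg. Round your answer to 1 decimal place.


Step 1: BS = 100 * (sum of bases) / CEC
Step 2: BS = 100 * 16.7 / 18.3
Step 3: BS = 91.3%

91.3


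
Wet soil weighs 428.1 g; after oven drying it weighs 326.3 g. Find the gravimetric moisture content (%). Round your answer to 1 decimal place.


Step 1: Water mass = wet - dry = 428.1 - 326.3 = 101.8 g
Step 2: w = 100 * water mass / dry mass
Step 3: w = 100 * 101.8 / 326.3 = 31.2%

31.2


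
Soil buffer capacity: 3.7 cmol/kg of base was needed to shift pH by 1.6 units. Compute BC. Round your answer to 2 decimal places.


Step 1: BC = change in base / change in pH
Step 2: BC = 3.7 / 1.6
Step 3: BC = 2.31 cmol/(kg*pH unit)

2.31


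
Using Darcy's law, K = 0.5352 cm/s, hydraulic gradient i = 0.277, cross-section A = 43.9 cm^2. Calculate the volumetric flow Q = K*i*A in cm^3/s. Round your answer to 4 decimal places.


Step 1: Apply Darcy's law: Q = K * i * A
Step 2: Q = 0.5352 * 0.277 * 43.9
Step 3: Q = 6.5082 cm^3/s

6.5082


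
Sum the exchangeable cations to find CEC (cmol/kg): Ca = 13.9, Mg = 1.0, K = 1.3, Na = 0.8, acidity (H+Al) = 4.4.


Step 1: CEC = Ca + Mg + K + Na + (H+Al)
Step 2: CEC = 13.9 + 1.0 + 1.3 + 0.8 + 4.4
Step 3: CEC = 21.4 cmol/kg

21.4


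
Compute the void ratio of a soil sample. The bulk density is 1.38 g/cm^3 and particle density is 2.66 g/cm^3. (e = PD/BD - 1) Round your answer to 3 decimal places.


Step 1: e = PD / BD - 1
Step 2: e = 2.66 / 1.38 - 1
Step 3: e = 1.92754 - 1
Step 4: e = 0.928

0.928


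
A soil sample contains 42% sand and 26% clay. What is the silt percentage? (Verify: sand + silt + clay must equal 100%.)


Step 1: sand + silt + clay = 100%
Step 2: silt = 100 - sand - clay
Step 3: silt = 100 - 42 - 26
Step 4: silt = 32%

32


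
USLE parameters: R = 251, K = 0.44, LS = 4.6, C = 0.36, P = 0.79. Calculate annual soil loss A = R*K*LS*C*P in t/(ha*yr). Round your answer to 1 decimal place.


Step 1: A = R * K * LS * C * P
Step 2: R * K = 251 * 0.44 = 110.44
Step 3: (R*K) * LS = 110.44 * 4.6 = 508.024
Step 4: * C * P = 508.024 * 0.36 * 0.79 = 144.5
Step 5: A = 144.5 t/(ha*yr)

144.5


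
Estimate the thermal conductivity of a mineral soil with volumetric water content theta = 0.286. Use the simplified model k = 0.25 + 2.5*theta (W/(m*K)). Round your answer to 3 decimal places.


Step 1: k = 0.25 + 2.5 * theta
Step 2: k = 0.25 + 2.5 * 0.286
Step 3: k = 0.25 + 0.715
Step 4: k = 0.965 W/(m*K)

0.965


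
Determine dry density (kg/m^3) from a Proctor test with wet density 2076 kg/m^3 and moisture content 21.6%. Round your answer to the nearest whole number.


Step 1: Dry density = wet density / (1 + w/100)
Step 2: Dry density = 2076 / (1 + 21.6/100)
Step 3: Dry density = 2076 / 1.216
Step 4: Dry density = 1707 kg/m^3

1707


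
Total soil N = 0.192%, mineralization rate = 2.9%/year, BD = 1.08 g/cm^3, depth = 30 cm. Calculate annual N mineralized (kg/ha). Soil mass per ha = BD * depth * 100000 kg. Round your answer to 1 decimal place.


Step 1: Soil mass per ha = BD * depth * 100000 = 1.08 * 30 * 100000 = 3240000 kg
Step 2: Total N pool = soil mass * N%/100 = 3240000 * 0.192/100 = 6220.8 kg/ha
Step 3: N mineralized = N pool * rate%/100 = 6220.8 * 2.9/100 = 180.4 kg/ha/yr

180.4


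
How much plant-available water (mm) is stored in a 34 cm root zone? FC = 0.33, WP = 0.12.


Step 1: Available water = (FC - WP) * depth * 10
Step 2: AW = (0.33 - 0.12) * 34 * 10
Step 3: AW = 0.21 * 34 * 10
Step 4: AW = 71.4 mm

71.4


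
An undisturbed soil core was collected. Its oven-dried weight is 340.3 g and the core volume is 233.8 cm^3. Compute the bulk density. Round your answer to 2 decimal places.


Step 1: Identify the formula: BD = dry mass / volume
Step 2: Substitute values: BD = 340.3 / 233.8
Step 3: BD = 1.46 g/cm^3

1.46


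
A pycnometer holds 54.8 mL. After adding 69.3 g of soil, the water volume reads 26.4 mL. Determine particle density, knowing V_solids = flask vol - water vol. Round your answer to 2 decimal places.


Step 1: Volume of solids = flask volume - water volume with soil
Step 2: V_solids = 54.8 - 26.4 = 28.4 mL
Step 3: Particle density = mass / V_solids = 69.3 / 28.4 = 2.44 g/cm^3

2.44


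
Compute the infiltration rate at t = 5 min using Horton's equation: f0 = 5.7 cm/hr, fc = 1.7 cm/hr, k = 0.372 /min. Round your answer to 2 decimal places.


Step 1: f = fc + (f0 - fc) * exp(-k * t)
Step 2: exp(-0.372 * 5) = 0.155673
Step 3: f = 1.7 + (5.7 - 1.7) * 0.155673
Step 4: f = 1.7 + 4.0 * 0.155673
Step 5: f = 2.32 cm/hr

2.32


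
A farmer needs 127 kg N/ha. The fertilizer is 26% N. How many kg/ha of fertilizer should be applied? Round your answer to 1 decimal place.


Step 1: Fertilizer rate = target N / (N content / 100)
Step 2: Rate = 127 / (26 / 100)
Step 3: Rate = 127 / 0.26
Step 4: Rate = 488.5 kg/ha

488.5


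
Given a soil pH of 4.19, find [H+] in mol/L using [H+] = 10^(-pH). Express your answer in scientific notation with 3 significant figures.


Step 1: [H+] = 10^(-pH)
Step 2: [H+] = 10^(-4.19)
Step 3: [H+] = 6.46e-05 mol/L

6.46e-05


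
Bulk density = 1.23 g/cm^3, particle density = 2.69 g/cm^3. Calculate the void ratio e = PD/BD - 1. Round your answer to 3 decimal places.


Step 1: e = PD / BD - 1
Step 2: e = 2.69 / 1.23 - 1
Step 3: e = 2.18699 - 1
Step 4: e = 1.187

1.187


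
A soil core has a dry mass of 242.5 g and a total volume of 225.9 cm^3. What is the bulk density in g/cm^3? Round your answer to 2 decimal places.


Step 1: Identify the formula: BD = dry mass / volume
Step 2: Substitute values: BD = 242.5 / 225.9
Step 3: BD = 1.07 g/cm^3

1.07


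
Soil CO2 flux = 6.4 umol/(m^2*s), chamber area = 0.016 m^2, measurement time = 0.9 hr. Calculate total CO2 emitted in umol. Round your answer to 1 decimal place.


Step 1: Convert time to seconds: 0.9 hr * 3600 = 3240.0 s
Step 2: Total = flux * area * time_s
Step 3: Total = 6.4 * 0.016 * 3240.0
Step 4: Total = 331.8 umol

331.8


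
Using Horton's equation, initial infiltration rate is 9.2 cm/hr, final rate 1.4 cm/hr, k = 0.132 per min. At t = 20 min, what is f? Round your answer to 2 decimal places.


Step 1: f = fc + (f0 - fc) * exp(-k * t)
Step 2: exp(-0.132 * 20) = 0.071361
Step 3: f = 1.4 + (9.2 - 1.4) * 0.071361
Step 4: f = 1.4 + 7.8 * 0.071361
Step 5: f = 1.96 cm/hr

1.96


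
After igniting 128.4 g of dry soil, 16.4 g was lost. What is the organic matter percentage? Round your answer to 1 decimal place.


Step 1: OM% = 100 * LOI / sample mass
Step 2: OM = 100 * 16.4 / 128.4
Step 3: OM = 12.8%

12.8


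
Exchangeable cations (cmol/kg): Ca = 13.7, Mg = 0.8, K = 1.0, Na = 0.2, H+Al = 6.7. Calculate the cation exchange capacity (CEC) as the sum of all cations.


Step 1: CEC = Ca + Mg + K + Na + (H+Al)
Step 2: CEC = 13.7 + 0.8 + 1.0 + 0.2 + 6.7
Step 3: CEC = 22.4 cmol/kg

22.4


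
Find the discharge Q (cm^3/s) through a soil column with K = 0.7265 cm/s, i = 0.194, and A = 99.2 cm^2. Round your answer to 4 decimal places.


Step 1: Apply Darcy's law: Q = K * i * A
Step 2: Q = 0.7265 * 0.194 * 99.2
Step 3: Q = 13.9813 cm^3/s

13.9813


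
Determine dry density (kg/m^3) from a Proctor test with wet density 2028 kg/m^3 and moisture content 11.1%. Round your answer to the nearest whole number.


Step 1: Dry density = wet density / (1 + w/100)
Step 2: Dry density = 2028 / (1 + 11.1/100)
Step 3: Dry density = 2028 / 1.111
Step 4: Dry density = 1825 kg/m^3

1825


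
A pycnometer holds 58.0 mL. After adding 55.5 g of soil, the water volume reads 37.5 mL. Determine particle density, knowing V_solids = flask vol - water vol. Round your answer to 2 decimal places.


Step 1: Volume of solids = flask volume - water volume with soil
Step 2: V_solids = 58.0 - 37.5 = 20.5 mL
Step 3: Particle density = mass / V_solids = 55.5 / 20.5 = 2.71 g/cm^3

2.71


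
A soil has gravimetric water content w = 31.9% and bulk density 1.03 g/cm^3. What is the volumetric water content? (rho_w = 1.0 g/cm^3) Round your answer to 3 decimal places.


Step 1: theta = (w / 100) * BD / rho_w
Step 2: theta = (31.9 / 100) * 1.03 / 1.0
Step 3: theta = 0.319 * 1.03
Step 4: theta = 0.329

0.329


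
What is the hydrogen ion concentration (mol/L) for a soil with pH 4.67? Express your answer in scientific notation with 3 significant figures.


Step 1: [H+] = 10^(-pH)
Step 2: [H+] = 10^(-4.67)
Step 3: [H+] = 2.14e-05 mol/L

2.14e-05


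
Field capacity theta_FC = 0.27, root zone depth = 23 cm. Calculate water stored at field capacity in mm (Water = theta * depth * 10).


Step 1: Water (mm) = theta_FC * depth (cm) * 10
Step 2: Water = 0.27 * 23 * 10
Step 3: Water = 62.1 mm

62.1


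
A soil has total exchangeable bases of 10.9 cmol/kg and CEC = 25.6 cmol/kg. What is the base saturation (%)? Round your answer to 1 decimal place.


Step 1: BS = 100 * (sum of bases) / CEC
Step 2: BS = 100 * 10.9 / 25.6
Step 3: BS = 42.6%

42.6


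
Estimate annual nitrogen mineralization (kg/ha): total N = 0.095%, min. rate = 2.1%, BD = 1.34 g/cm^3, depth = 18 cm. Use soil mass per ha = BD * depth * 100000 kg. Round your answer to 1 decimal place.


Step 1: Soil mass per ha = BD * depth * 100000 = 1.34 * 18 * 100000 = 2412000 kg
Step 2: Total N pool = soil mass * N%/100 = 2412000 * 0.095/100 = 2291.4 kg/ha
Step 3: N mineralized = N pool * rate%/100 = 2291.4 * 2.1/100 = 48.1 kg/ha/yr

48.1


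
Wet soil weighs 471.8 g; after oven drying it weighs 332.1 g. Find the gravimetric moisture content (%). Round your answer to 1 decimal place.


Step 1: Water mass = wet - dry = 471.8 - 332.1 = 139.7 g
Step 2: w = 100 * water mass / dry mass
Step 3: w = 100 * 139.7 / 332.1 = 42.1%

42.1


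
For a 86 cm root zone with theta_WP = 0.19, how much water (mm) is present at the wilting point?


Step 1: Water (mm) = theta_WP * depth * 10
Step 2: Water = 0.19 * 86 * 10
Step 3: Water = 163.4 mm

163.4


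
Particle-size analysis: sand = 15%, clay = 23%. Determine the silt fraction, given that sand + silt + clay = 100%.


Step 1: sand + silt + clay = 100%
Step 2: silt = 100 - sand - clay
Step 3: silt = 100 - 15 - 23
Step 4: silt = 62%

62
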